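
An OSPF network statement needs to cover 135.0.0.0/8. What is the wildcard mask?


Subnet mask: 255.0.0.0
Wildcard = 255.255.255.255 - subnet mask
255 - 255 = 0
255 - 0 = 255
255 - 0 = 255
255 - 0 = 255
Wildcard: 0.255.255.255


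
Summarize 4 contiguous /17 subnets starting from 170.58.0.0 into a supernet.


Original prefix: /17
Number of subnets: 4 = 2^2
New prefix = 17 - 2 = 15
Supernet: 170.58.0.0/15


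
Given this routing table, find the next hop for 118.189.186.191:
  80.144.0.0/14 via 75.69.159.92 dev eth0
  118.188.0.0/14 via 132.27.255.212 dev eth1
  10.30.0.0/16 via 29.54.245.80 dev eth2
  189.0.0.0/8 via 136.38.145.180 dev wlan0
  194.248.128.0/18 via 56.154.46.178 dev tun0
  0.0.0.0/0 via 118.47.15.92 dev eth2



Longest prefix match for 118.189.186.191:
  /14 80.144.0.0: no
  /14 118.188.0.0: MATCH
  /16 10.30.0.0: no
  /8 189.0.0.0: no
  /18 194.248.128.0: no
  /0 0.0.0.0: MATCH
Selected: next-hop 132.27.255.212 via eth1 (matched /14)


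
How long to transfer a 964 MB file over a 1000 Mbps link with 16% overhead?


Effective throughput = 1000 * (1 - 16/100) = 840 Mbps
File size in Mb = 964 * 8 = 7712 Mb
Time = 7712 / 840
Time = 9.181 seconds


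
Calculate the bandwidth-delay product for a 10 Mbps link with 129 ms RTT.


BDP = bandwidth * RTT
= 10 Mbps * 129 ms
= 10 * 1e6 * 129 / 1000 bits
= 1290000 bits
= 161250 bytes
= 157.4707 KB
BDP = 1290000 bits (161250 bytes)


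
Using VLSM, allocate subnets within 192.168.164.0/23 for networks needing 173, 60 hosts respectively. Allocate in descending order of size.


173 hosts -> /24 (254 usable): 192.168.164.0/24
60 hosts -> /26 (62 usable): 192.168.165.0/26
Allocation: 192.168.164.0/24 (173 hosts, 254 usable); 192.168.165.0/26 (60 hosts, 62 usable)


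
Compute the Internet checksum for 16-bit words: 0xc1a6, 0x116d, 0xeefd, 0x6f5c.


Sum all words (with carry folding):
+ 0xc1a6 = 0xc1a6
+ 0x116d = 0xd313
+ 0xeefd = 0xc211
+ 0x6f5c = 0x316e
One's complement: ~0x316e
Checksum = 0xce91


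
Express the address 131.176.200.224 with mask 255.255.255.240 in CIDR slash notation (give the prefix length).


Binary: 11111111.11111111.11111111.11110000
Count leading 1s
Prefix: /28


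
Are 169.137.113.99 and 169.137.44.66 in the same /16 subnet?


Mask: 255.255.0.0
169.137.113.99 AND mask = 169.137.0.0
169.137.44.66 AND mask = 169.137.0.0
Yes, same subnet (169.137.0.0)


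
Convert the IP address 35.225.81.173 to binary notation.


35 = 00100011
225 = 11100001
81 = 01010001
173 = 10101101
Binary: 00100011.11100001.01010001.10101101


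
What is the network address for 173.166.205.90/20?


IP:   10101101.10100110.11001101.01011010
Mask: 11111111.11111111.11110000.00000000
AND operation:
Net:  10101101.10100110.11000000.00000000
Network: 173.166.192.0/20


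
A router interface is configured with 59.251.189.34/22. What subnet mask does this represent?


/22 means 22 network bits, 10 host bits
Binary: 11111111111111111111110000000000
Mask: 255.255.252.0


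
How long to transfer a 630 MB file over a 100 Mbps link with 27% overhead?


Effective throughput = 100 * (1 - 27/100) = 73 Mbps
File size in Mb = 630 * 8 = 5040 Mb
Time = 5040 / 73
Time = 69.0411 seconds


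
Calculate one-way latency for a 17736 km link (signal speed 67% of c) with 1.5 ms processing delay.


Speed = 0.67 * 3e5 km/s = 201000 km/s
Propagation delay = 17736 / 201000 = 0.0882 s = 88.2388 ms
Processing delay = 1.5 ms
Total one-way latency = 89.7388 ms


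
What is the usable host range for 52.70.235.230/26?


Network: 52.70.235.192
Broadcast: 52.70.235.255
First usable = network + 1
Last usable = broadcast - 1
Range: 52.70.235.193 to 52.70.235.254


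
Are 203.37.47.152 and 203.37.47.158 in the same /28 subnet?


Mask: 255.255.255.240
203.37.47.152 AND mask = 203.37.47.144
203.37.47.158 AND mask = 203.37.47.144
Yes, same subnet (203.37.47.144)


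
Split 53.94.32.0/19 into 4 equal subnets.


New prefix = 19 + 2 = 21
Each subnet has 2048 addresses
  53.94.32.0/21
  53.94.40.0/21
  53.94.48.0/21
  53.94.56.0/21
Subnets: 53.94.32.0/21, 53.94.40.0/21, 53.94.48.0/21, 53.94.56.0/21


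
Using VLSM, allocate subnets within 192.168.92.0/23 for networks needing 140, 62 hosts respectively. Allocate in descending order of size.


140 hosts -> /24 (254 usable): 192.168.92.0/24
62 hosts -> /26 (62 usable): 192.168.93.0/26
Allocation: 192.168.92.0/24 (140 hosts, 254 usable); 192.168.93.0/26 (62 hosts, 62 usable)


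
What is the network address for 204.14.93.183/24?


IP:   11001100.00001110.01011101.10110111
Mask: 11111111.11111111.11111111.00000000
AND operation:
Net:  11001100.00001110.01011101.00000000
Network: 204.14.93.0/24


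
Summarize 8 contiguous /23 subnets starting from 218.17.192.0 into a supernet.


Original prefix: /23
Number of subnets: 8 = 2^3
New prefix = 23 - 3 = 20
Supernet: 218.17.192.0/20


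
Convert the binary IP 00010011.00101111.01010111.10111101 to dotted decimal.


00010011 = 19
00101111 = 47
01010111 = 87
10111101 = 189
IP: 19.47.87.189


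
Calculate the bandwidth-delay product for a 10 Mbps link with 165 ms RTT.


BDP = bandwidth * RTT
= 10 Mbps * 165 ms
= 10 * 1e6 * 165 / 1000 bits
= 1650000 bits
= 206250 bytes
= 201.416 KB
BDP = 1650000 bits (206250 bytes)


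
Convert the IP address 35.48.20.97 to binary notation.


35 = 00100011
48 = 00110000
20 = 00010100
97 = 01100001
Binary: 00100011.00110000.00010100.01100001


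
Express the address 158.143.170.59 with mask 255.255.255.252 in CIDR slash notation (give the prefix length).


Binary: 11111111.11111111.11111111.11111100
Count leading 1s
Prefix: /30


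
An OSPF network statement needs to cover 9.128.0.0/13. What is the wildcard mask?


Subnet mask: 255.248.0.0
Wildcard = 255.255.255.255 - subnet mask
255 - 255 = 0
255 - 248 = 7
255 - 0 = 255
255 - 0 = 255
Wildcard: 0.7.255.255


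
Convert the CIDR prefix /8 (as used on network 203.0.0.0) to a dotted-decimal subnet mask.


/8 means 8 network bits, 24 host bits
Binary: 11111111000000000000000000000000
Mask: 255.0.0.0


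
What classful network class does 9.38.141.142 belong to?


First octet: 9
Binary: 00001001
0xxxxxxx -> Class A (1-126)
Class A, default mask 255.0.0.0 (/8)


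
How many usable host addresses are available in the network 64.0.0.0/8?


Host bits = 32 - 8 = 24
Total addresses = 2^24 = 16777216
Usable = total - 2 (network and broadcast)
Usable hosts: 16777214


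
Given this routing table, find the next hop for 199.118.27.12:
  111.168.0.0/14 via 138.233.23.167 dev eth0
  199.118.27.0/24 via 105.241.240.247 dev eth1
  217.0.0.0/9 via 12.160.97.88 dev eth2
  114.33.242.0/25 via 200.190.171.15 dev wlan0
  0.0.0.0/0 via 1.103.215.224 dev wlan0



Longest prefix match for 199.118.27.12:
  /14 111.168.0.0: no
  /24 199.118.27.0: MATCH
  /9 217.0.0.0: no
  /25 114.33.242.0: no
  /0 0.0.0.0: MATCH
Selected: next-hop 105.241.240.247 via eth1 (matched /24)


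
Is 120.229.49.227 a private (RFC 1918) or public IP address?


RFC 1918 private ranges:
  10.0.0.0/8 (10.0.0.0 - 10.255.255.255)
  172.16.0.0/12 (172.16.0.0 - 172.31.255.255)
  192.168.0.0/16 (192.168.0.0 - 192.168.255.255)
Public (not in any RFC 1918 range)


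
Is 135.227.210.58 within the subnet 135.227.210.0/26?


Subnet network: 135.227.210.0
Test IP AND mask: 135.227.210.0
Yes, 135.227.210.58 is in 135.227.210.0/26


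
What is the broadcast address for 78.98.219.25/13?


Network: 78.96.0.0/13
Host bits = 19
Set all host bits to 1:
Broadcast: 78.103.255.255


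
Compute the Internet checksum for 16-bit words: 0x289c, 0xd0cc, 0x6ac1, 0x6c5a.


Sum all words (with carry folding):
+ 0x289c = 0x289c
+ 0xd0cc = 0xf968
+ 0x6ac1 = 0x642a
+ 0x6c5a = 0xd084
One's complement: ~0xd084
Checksum = 0x2f7b


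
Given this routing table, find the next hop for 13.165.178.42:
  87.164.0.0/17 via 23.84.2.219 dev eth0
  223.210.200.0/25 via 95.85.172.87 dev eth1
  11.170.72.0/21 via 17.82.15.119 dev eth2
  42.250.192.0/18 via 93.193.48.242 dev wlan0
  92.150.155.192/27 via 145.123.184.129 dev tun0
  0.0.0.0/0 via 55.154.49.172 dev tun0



Longest prefix match for 13.165.178.42:
  /17 87.164.0.0: no
  /25 223.210.200.0: no
  /21 11.170.72.0: no
  /18 42.250.192.0: no
  /27 92.150.155.192: no
  /0 0.0.0.0: MATCH
Selected: next-hop 55.154.49.172 via tun0 (matched /0)


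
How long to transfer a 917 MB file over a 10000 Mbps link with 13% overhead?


Effective throughput = 10000 * (1 - 13/100) = 8700 Mbps
File size in Mb = 917 * 8 = 7336 Mb
Time = 7336 / 8700
Time = 0.8432 seconds


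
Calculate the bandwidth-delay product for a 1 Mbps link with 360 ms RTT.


BDP = bandwidth * RTT
= 1 Mbps * 360 ms
= 1 * 1e6 * 360 / 1000 bits
= 360000 bits
= 45000 bytes
= 43.9453 KB
BDP = 360000 bits (45000 bytes)


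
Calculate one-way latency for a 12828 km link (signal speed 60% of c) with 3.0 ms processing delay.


Speed = 0.6 * 3e5 km/s = 180000 km/s
Propagation delay = 12828 / 180000 = 0.0713 s = 71.2667 ms
Processing delay = 3.0 ms
Total one-way latency = 74.2667 ms


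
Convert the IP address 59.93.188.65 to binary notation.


59 = 00111011
93 = 01011101
188 = 10111100
65 = 01000001
Binary: 00111011.01011101.10111100.01000001


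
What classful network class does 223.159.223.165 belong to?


First octet: 223
Binary: 11011111
110xxxxx -> Class C (192-223)
Class C, default mask 255.255.255.0 (/24)


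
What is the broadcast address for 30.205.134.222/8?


Network: 30.0.0.0/8
Host bits = 24
Set all host bits to 1:
Broadcast: 30.255.255.255


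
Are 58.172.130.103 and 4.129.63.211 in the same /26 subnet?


Mask: 255.255.255.192
58.172.130.103 AND mask = 58.172.130.64
4.129.63.211 AND mask = 4.129.63.192
No, different subnets (58.172.130.64 vs 4.129.63.192)


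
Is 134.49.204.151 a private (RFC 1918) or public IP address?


RFC 1918 private ranges:
  10.0.0.0/8 (10.0.0.0 - 10.255.255.255)
  172.16.0.0/12 (172.16.0.0 - 172.31.255.255)
  192.168.0.0/16 (192.168.0.0 - 192.168.255.255)
Public (not in any RFC 1918 range)


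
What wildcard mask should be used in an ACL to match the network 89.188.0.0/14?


Subnet mask: 255.252.0.0
Wildcard = 255.255.255.255 - subnet mask
255 - 255 = 0
255 - 252 = 3
255 - 0 = 255
255 - 0 = 255
Wildcard: 0.3.255.255


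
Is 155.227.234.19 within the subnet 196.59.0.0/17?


Subnet network: 196.59.0.0
Test IP AND mask: 155.227.128.0
No, 155.227.234.19 is not in 196.59.0.0/17


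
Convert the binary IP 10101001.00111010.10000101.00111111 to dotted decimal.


10101001 = 169
00111010 = 58
10000101 = 133
00111111 = 63
IP: 169.58.133.63


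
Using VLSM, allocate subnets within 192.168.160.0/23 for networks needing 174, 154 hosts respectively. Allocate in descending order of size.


174 hosts -> /24 (254 usable): 192.168.160.0/24
154 hosts -> /24 (254 usable): 192.168.161.0/24
Allocation: 192.168.160.0/24 (174 hosts, 254 usable); 192.168.161.0/24 (154 hosts, 254 usable)


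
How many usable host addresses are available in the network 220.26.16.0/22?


Host bits = 32 - 22 = 10
Total addresses = 2^10 = 1024
Usable = total - 2 (network and broadcast)
Usable hosts: 1022


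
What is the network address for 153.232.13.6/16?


IP:   10011001.11101000.00001101.00000110
Mask: 11111111.11111111.00000000.00000000
AND operation:
Net:  10011001.11101000.00000000.00000000
Network: 153.232.0.0/16


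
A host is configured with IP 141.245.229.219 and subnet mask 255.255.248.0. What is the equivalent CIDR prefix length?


Binary: 11111111.11111111.11111000.00000000
Count leading 1s
Prefix: /21


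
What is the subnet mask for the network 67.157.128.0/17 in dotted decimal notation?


/17 means 17 network bits, 15 host bits
Binary: 11111111111111111000000000000000
Mask: 255.255.128.0


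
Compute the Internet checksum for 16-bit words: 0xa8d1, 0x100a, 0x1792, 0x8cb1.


Sum all words (with carry folding):
+ 0xa8d1 = 0xa8d1
+ 0x100a = 0xb8db
+ 0x1792 = 0xd06d
+ 0x8cb1 = 0x5d1f
One's complement: ~0x5d1f
Checksum = 0xa2e0


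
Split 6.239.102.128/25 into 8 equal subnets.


New prefix = 25 + 3 = 28
Each subnet has 16 addresses
  6.239.102.128/28
  6.239.102.144/28
  6.239.102.160/28
  6.239.102.176/28
  6.239.102.192/28
  6.239.102.208/28
  6.239.102.224/28
  6.239.102.240/28
Subnets: 6.239.102.128/28, 6.239.102.144/28, 6.239.102.160/28, 6.239.102.176/28, 6.239.102.192/28, 6.239.102.208/28, 6.239.102.224/28, 6.239.102.240/28


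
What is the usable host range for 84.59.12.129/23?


Network: 84.59.12.0
Broadcast: 84.59.13.255
First usable = network + 1
Last usable = broadcast - 1
Range: 84.59.12.1 to 84.59.13.254


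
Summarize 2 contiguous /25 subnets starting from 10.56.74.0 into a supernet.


Original prefix: /25
Number of subnets: 2 = 2^1
New prefix = 25 - 1 = 24
Supernet: 10.56.74.0/24


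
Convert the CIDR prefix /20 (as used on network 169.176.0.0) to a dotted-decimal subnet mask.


/20 means 20 network bits, 12 host bits
Binary: 11111111111111111111000000000000
Mask: 255.255.240.0


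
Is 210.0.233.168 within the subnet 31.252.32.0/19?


Subnet network: 31.252.32.0
Test IP AND mask: 210.0.224.0
No, 210.0.233.168 is not in 31.252.32.0/19


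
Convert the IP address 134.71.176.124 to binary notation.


134 = 10000110
71 = 01000111
176 = 10110000
124 = 01111100
Binary: 10000110.01000111.10110000.01111100


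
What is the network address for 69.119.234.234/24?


IP:   01000101.01110111.11101010.11101010
Mask: 11111111.11111111.11111111.00000000
AND operation:
Net:  01000101.01110111.11101010.00000000
Network: 69.119.234.0/24


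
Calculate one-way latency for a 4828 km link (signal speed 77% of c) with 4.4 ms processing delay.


Speed = 0.77 * 3e5 km/s = 231000 km/s
Propagation delay = 4828 / 231000 = 0.0209 s = 20.9004 ms
Processing delay = 4.4 ms
Total one-way latency = 25.3004 ms


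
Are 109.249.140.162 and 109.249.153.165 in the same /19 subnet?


Mask: 255.255.224.0
109.249.140.162 AND mask = 109.249.128.0
109.249.153.165 AND mask = 109.249.128.0
Yes, same subnet (109.249.128.0)


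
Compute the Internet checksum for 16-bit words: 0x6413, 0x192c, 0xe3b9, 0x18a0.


Sum all words (with carry folding):
+ 0x6413 = 0x6413
+ 0x192c = 0x7d3f
+ 0xe3b9 = 0x60f9
+ 0x18a0 = 0x7999
One's complement: ~0x7999
Checksum = 0x8666


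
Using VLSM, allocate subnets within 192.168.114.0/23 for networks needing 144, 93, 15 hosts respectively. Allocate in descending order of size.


144 hosts -> /24 (254 usable): 192.168.114.0/24
93 hosts -> /25 (126 usable): 192.168.115.0/25
15 hosts -> /27 (30 usable): 192.168.115.128/27
Allocation: 192.168.114.0/24 (144 hosts, 254 usable); 192.168.115.0/25 (93 hosts, 126 usable); 192.168.115.128/27 (15 hosts, 30 usable)


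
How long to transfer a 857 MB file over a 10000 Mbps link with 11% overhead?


Effective throughput = 10000 * (1 - 11/100) = 8900 Mbps
File size in Mb = 857 * 8 = 6856 Mb
Time = 6856 / 8900
Time = 0.7703 seconds


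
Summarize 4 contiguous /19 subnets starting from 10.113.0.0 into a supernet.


Original prefix: /19
Number of subnets: 4 = 2^2
New prefix = 19 - 2 = 17
Supernet: 10.113.0.0/17


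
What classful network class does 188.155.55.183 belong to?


First octet: 188
Binary: 10111100
10xxxxxx -> Class B (128-191)
Class B, default mask 255.255.0.0 (/16)


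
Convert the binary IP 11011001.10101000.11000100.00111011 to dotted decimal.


11011001 = 217
10101000 = 168
11000100 = 196
00111011 = 59
IP: 217.168.196.59


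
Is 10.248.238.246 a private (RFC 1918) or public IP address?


RFC 1918 private ranges:
  10.0.0.0/8 (10.0.0.0 - 10.255.255.255)
  172.16.0.0/12 (172.16.0.0 - 172.31.255.255)
  192.168.0.0/16 (192.168.0.0 - 192.168.255.255)
Private (in 10.0.0.0/8)


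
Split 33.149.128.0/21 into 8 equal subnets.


New prefix = 21 + 3 = 24
Each subnet has 256 addresses
  33.149.128.0/24
  33.149.129.0/24
  33.149.130.0/24
  33.149.131.0/24
  33.149.132.0/24
  33.149.133.0/24
  33.149.134.0/24
  33.149.135.0/24
Subnets: 33.149.128.0/24, 33.149.129.0/24, 33.149.130.0/24, 33.149.131.0/24, 33.149.132.0/24, 33.149.133.0/24, 33.149.134.0/24, 33.149.135.0/24


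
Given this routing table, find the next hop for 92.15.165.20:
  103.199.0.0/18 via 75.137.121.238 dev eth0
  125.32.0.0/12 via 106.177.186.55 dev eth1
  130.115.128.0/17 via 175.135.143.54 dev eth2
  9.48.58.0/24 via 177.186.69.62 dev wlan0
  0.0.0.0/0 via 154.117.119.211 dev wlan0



Longest prefix match for 92.15.165.20:
  /18 103.199.0.0: no
  /12 125.32.0.0: no
  /17 130.115.128.0: no
  /24 9.48.58.0: no
  /0 0.0.0.0: MATCH
Selected: next-hop 154.117.119.211 via wlan0 (matched /0)


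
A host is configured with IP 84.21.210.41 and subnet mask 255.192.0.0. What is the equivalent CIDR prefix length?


Binary: 11111111.11000000.00000000.00000000
Count leading 1s
Prefix: /10


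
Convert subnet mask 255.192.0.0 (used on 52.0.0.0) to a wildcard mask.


Subnet mask: 255.192.0.0
Wildcard = 255.255.255.255 - subnet mask
255 - 255 = 0
255 - 192 = 63
255 - 0 = 255
255 - 0 = 255
Wildcard: 0.63.255.255


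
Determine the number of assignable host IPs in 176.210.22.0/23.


Host bits = 32 - 23 = 9
Total addresses = 2^9 = 512
Usable = total - 2 (network and broadcast)
Usable hosts: 510


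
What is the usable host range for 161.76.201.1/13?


Network: 161.72.0.0
Broadcast: 161.79.255.255
First usable = network + 1
Last usable = broadcast - 1
Range: 161.72.0.1 to 161.79.255.254


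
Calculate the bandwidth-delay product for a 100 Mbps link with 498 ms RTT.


BDP = bandwidth * RTT
= 100 Mbps * 498 ms
= 100 * 1e6 * 498 / 1000 bits
= 49800000 bits
= 6225000 bytes
= 6079.1016 KB
BDP = 49800000 bits (6225000 bytes)


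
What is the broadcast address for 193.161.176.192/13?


Network: 193.160.0.0/13
Host bits = 19
Set all host bits to 1:
Broadcast: 193.167.255.255


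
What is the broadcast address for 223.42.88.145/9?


Network: 223.0.0.0/9
Host bits = 23
Set all host bits to 1:
Broadcast: 223.127.255.255


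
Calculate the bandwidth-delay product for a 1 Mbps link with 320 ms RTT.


BDP = bandwidth * RTT
= 1 Mbps * 320 ms
= 1 * 1e6 * 320 / 1000 bits
= 320000 bits
= 40000 bytes
= 39.0625 KB
BDP = 320000 bits (40000 bytes)


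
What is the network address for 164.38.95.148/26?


IP:   10100100.00100110.01011111.10010100
Mask: 11111111.11111111.11111111.11000000
AND operation:
Net:  10100100.00100110.01011111.10000000
Network: 164.38.95.128/26


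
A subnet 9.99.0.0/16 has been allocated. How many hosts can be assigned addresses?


Host bits = 32 - 16 = 16
Total addresses = 2^16 = 65536
Usable = total - 2 (network and broadcast)
Usable hosts: 65534


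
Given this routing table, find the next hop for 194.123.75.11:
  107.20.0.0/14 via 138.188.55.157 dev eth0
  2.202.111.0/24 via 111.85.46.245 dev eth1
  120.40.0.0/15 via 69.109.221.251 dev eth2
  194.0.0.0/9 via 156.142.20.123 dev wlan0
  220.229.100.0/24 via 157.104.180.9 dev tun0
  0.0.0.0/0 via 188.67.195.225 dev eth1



Longest prefix match for 194.123.75.11:
  /14 107.20.0.0: no
  /24 2.202.111.0: no
  /15 120.40.0.0: no
  /9 194.0.0.0: MATCH
  /24 220.229.100.0: no
  /0 0.0.0.0: MATCH
Selected: next-hop 156.142.20.123 via wlan0 (matched /9)


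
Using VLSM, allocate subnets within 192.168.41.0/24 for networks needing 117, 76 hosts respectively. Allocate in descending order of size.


117 hosts -> /25 (126 usable): 192.168.41.0/25
76 hosts -> /25 (126 usable): 192.168.41.128/25
Allocation: 192.168.41.0/25 (117 hosts, 126 usable); 192.168.41.128/25 (76 hosts, 126 usable)


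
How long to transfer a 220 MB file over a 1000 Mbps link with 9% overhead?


Effective throughput = 1000 * (1 - 9/100) = 910 Mbps
File size in Mb = 220 * 8 = 1760 Mb
Time = 1760 / 910
Time = 1.9341 seconds


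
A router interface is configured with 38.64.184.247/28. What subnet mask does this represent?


/28 means 28 network bits, 4 host bits
Binary: 11111111111111111111111111110000
Mask: 255.255.255.240


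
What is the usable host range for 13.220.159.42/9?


Network: 13.128.0.0
Broadcast: 13.255.255.255
First usable = network + 1
Last usable = broadcast - 1
Range: 13.128.0.1 to 13.255.255.254


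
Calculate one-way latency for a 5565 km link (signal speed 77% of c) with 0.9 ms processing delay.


Speed = 0.77 * 3e5 km/s = 231000 km/s
Propagation delay = 5565 / 231000 = 0.0241 s = 24.0909 ms
Processing delay = 0.9 ms
Total one-way latency = 24.9909 ms


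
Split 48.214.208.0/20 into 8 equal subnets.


New prefix = 20 + 3 = 23
Each subnet has 512 addresses
  48.214.208.0/23
  48.214.210.0/23
  48.214.212.0/23
  48.214.214.0/23
  48.214.216.0/23
  48.214.218.0/23
  48.214.220.0/23
  48.214.222.0/23
Subnets: 48.214.208.0/23, 48.214.210.0/23, 48.214.212.0/23, 48.214.214.0/23, 48.214.216.0/23, 48.214.218.0/23, 48.214.220.0/23, 48.214.222.0/23


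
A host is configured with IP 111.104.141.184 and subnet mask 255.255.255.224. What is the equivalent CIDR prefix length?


Binary: 11111111.11111111.11111111.11100000
Count leading 1s
Prefix: /27


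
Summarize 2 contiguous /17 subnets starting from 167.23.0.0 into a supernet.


Original prefix: /17
Number of subnets: 2 = 2^1
New prefix = 17 - 1 = 16
Supernet: 167.23.0.0/16


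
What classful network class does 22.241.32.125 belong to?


First octet: 22
Binary: 00010110
0xxxxxxx -> Class A (1-126)
Class A, default mask 255.0.0.0 (/8)


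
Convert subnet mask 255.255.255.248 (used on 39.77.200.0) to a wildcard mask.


Subnet mask: 255.255.255.248
Wildcard = 255.255.255.255 - subnet mask
255 - 255 = 0
255 - 255 = 0
255 - 255 = 0
255 - 248 = 7
Wildcard: 0.0.0.7


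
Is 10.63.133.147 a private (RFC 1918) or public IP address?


RFC 1918 private ranges:
  10.0.0.0/8 (10.0.0.0 - 10.255.255.255)
  172.16.0.0/12 (172.16.0.0 - 172.31.255.255)
  192.168.0.0/16 (192.168.0.0 - 192.168.255.255)
Private (in 10.0.0.0/8)


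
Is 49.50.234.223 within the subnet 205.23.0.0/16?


Subnet network: 205.23.0.0
Test IP AND mask: 49.50.0.0
No, 49.50.234.223 is not in 205.23.0.0/16


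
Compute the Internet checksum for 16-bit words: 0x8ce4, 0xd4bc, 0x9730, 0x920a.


Sum all words (with carry folding):
+ 0x8ce4 = 0x8ce4
+ 0xd4bc = 0x61a1
+ 0x9730 = 0xf8d1
+ 0x920a = 0x8adc
One's complement: ~0x8adc
Checksum = 0x7523


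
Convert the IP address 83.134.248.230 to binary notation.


83 = 01010011
134 = 10000110
248 = 11111000
230 = 11100110
Binary: 01010011.10000110.11111000.11100110


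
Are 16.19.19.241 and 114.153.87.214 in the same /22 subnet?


Mask: 255.255.252.0
16.19.19.241 AND mask = 16.19.16.0
114.153.87.214 AND mask = 114.153.84.0
No, different subnets (16.19.16.0 vs 114.153.84.0)


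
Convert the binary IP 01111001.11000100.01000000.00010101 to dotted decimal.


01111001 = 121
11000100 = 196
01000000 = 64
00010101 = 21
IP: 121.196.64.21


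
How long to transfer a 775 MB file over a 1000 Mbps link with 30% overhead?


Effective throughput = 1000 * (1 - 30/100) = 700 Mbps
File size in Mb = 775 * 8 = 6200 Mb
Time = 6200 / 700
Time = 8.8571 seconds


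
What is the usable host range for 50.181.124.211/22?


Network: 50.181.124.0
Broadcast: 50.181.127.255
First usable = network + 1
Last usable = broadcast - 1
Range: 50.181.124.1 to 50.181.127.254


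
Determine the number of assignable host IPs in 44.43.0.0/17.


Host bits = 32 - 17 = 15
Total addresses = 2^15 = 32768
Usable = total - 2 (network and broadcast)
Usable hosts: 32766


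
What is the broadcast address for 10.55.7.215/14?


Network: 10.52.0.0/14
Host bits = 18
Set all host bits to 1:
Broadcast: 10.55.255.255


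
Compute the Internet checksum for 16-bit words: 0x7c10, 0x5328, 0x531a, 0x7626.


Sum all words (with carry folding):
+ 0x7c10 = 0x7c10
+ 0x5328 = 0xcf38
+ 0x531a = 0x2253
+ 0x7626 = 0x9879
One's complement: ~0x9879
Checksum = 0x6786


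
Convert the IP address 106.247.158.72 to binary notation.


106 = 01101010
247 = 11110111
158 = 10011110
72 = 01001000
Binary: 01101010.11110111.10011110.01001000


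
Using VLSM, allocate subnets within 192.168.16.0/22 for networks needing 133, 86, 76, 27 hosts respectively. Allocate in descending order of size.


133 hosts -> /24 (254 usable): 192.168.16.0/24
86 hosts -> /25 (126 usable): 192.168.17.0/25
76 hosts -> /25 (126 usable): 192.168.17.128/25
27 hosts -> /27 (30 usable): 192.168.18.0/27
Allocation: 192.168.16.0/24 (133 hosts, 254 usable); 192.168.17.0/25 (86 hosts, 126 usable); 192.168.17.128/25 (76 hosts, 126 usable); 192.168.18.0/27 (27 hosts, 30 usable)


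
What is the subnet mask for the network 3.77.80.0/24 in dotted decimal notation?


/24 means 24 network bits, 8 host bits
Binary: 11111111111111111111111100000000
Mask: 255.255.255.0


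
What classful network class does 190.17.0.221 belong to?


First octet: 190
Binary: 10111110
10xxxxxx -> Class B (128-191)
Class B, default mask 255.255.0.0 (/16)


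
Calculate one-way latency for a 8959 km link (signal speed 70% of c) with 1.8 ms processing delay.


Speed = 0.7 * 3e5 km/s = 210000 km/s
Propagation delay = 8959 / 210000 = 0.0427 s = 42.6619 ms
Processing delay = 1.8 ms
Total one-way latency = 44.4619 ms


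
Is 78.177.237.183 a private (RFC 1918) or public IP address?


RFC 1918 private ranges:
  10.0.0.0/8 (10.0.0.0 - 10.255.255.255)
  172.16.0.0/12 (172.16.0.0 - 172.31.255.255)
  192.168.0.0/16 (192.168.0.0 - 192.168.255.255)
Public (not in any RFC 1918 range)


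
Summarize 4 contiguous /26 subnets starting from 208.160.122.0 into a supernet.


Original prefix: /26
Number of subnets: 4 = 2^2
New prefix = 26 - 2 = 24
Supernet: 208.160.122.0/24


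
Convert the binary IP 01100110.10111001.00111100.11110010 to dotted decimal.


01100110 = 102
10111001 = 185
00111100 = 60
11110010 = 242
IP: 102.185.60.242


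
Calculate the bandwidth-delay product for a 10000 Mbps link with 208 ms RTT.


BDP = bandwidth * RTT
= 10000 Mbps * 208 ms
= 10000 * 1e6 * 208 / 1000 bits
= 2080000000 bits
= 260000000 bytes
= 253906.25 KB
BDP = 2080000000 bits (260000000 bytes)


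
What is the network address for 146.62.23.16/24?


IP:   10010010.00111110.00010111.00010000
Mask: 11111111.11111111.11111111.00000000
AND operation:
Net:  10010010.00111110.00010111.00000000
Network: 146.62.23.0/24


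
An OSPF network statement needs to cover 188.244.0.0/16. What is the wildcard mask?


Subnet mask: 255.255.0.0
Wildcard = 255.255.255.255 - subnet mask
255 - 255 = 0
255 - 255 = 0
255 - 0 = 255
255 - 0 = 255
Wildcard: 0.0.255.255


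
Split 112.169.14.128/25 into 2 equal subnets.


New prefix = 25 + 1 = 26
Each subnet has 64 addresses
  112.169.14.128/26
  112.169.14.192/26
Subnets: 112.169.14.128/26, 112.169.14.192/26


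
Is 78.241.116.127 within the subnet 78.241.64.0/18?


Subnet network: 78.241.64.0
Test IP AND mask: 78.241.64.0
Yes, 78.241.116.127 is in 78.241.64.0/18


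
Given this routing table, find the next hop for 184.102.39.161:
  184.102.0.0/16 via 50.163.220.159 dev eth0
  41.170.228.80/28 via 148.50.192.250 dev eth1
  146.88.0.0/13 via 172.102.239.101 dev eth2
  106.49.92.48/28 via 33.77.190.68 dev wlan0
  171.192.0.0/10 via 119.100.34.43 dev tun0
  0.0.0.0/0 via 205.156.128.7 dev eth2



Longest prefix match for 184.102.39.161:
  /16 184.102.0.0: MATCH
  /28 41.170.228.80: no
  /13 146.88.0.0: no
  /28 106.49.92.48: no
  /10 171.192.0.0: no
  /0 0.0.0.0: MATCH
Selected: next-hop 50.163.220.159 via eth0 (matched /16)


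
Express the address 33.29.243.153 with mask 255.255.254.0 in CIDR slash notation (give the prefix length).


Binary: 11111111.11111111.11111110.00000000
Count leading 1s
Prefix: /23


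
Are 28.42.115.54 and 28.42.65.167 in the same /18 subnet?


Mask: 255.255.192.0
28.42.115.54 AND mask = 28.42.64.0
28.42.65.167 AND mask = 28.42.64.0
Yes, same subnet (28.42.64.0)


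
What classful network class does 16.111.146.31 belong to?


First octet: 16
Binary: 00010000
0xxxxxxx -> Class A (1-126)
Class A, default mask 255.0.0.0 (/8)


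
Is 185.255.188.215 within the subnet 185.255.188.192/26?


Subnet network: 185.255.188.192
Test IP AND mask: 185.255.188.192
Yes, 185.255.188.215 is in 185.255.188.192/26


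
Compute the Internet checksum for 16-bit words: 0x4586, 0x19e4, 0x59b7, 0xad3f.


Sum all words (with carry folding):
+ 0x4586 = 0x4586
+ 0x19e4 = 0x5f6a
+ 0x59b7 = 0xb921
+ 0xad3f = 0x6661
One's complement: ~0x6661
Checksum = 0x999e


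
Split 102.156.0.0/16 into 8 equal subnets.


New prefix = 16 + 3 = 19
Each subnet has 8192 addresses
  102.156.0.0/19
  102.156.32.0/19
  102.156.64.0/19
  102.156.96.0/19
  102.156.128.0/19
  102.156.160.0/19
  102.156.192.0/19
  102.156.224.0/19
Subnets: 102.156.0.0/19, 102.156.32.0/19, 102.156.64.0/19, 102.156.96.0/19, 102.156.128.0/19, 102.156.160.0/19, 102.156.192.0/19, 102.156.224.0/19


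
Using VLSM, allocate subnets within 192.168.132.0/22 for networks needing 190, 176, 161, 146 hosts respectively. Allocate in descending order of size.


190 hosts -> /24 (254 usable): 192.168.132.0/24
176 hosts -> /24 (254 usable): 192.168.133.0/24
161 hosts -> /24 (254 usable): 192.168.134.0/24
146 hosts -> /24 (254 usable): 192.168.135.0/24
Allocation: 192.168.132.0/24 (190 hosts, 254 usable); 192.168.133.0/24 (176 hosts, 254 usable); 192.168.134.0/24 (161 hosts, 254 usable); 192.168.135.0/24 (146 hosts, 254 usable)


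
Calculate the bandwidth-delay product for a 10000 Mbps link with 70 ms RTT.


BDP = bandwidth * RTT
= 10000 Mbps * 70 ms
= 10000 * 1e6 * 70 / 1000 bits
= 700000000 bits
= 87500000 bytes
= 85449.2188 KB
BDP = 700000000 bits (87500000 bytes)


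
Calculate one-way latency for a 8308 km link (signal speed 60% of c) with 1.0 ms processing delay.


Speed = 0.6 * 3e5 km/s = 180000 km/s
Propagation delay = 8308 / 180000 = 0.0462 s = 46.1556 ms
Processing delay = 1.0 ms
Total one-way latency = 47.1556 ms


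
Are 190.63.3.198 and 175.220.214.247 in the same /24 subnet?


Mask: 255.255.255.0
190.63.3.198 AND mask = 190.63.3.0
175.220.214.247 AND mask = 175.220.214.0
No, different subnets (190.63.3.0 vs 175.220.214.0)


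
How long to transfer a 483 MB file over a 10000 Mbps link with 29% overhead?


Effective throughput = 10000 * (1 - 29/100) = 7100 Mbps
File size in Mb = 483 * 8 = 3864 Mb
Time = 3864 / 7100
Time = 0.5442 seconds


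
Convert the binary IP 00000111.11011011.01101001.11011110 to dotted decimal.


00000111 = 7
11011011 = 219
01101001 = 105
11011110 = 222
IP: 7.219.105.222


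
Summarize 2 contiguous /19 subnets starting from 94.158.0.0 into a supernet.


Original prefix: /19
Number of subnets: 2 = 2^1
New prefix = 19 - 1 = 18
Supernet: 94.158.0.0/18


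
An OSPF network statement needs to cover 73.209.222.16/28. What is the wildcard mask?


Subnet mask: 255.255.255.240
Wildcard = 255.255.255.255 - subnet mask
255 - 255 = 0
255 - 255 = 0
255 - 255 = 0
255 - 240 = 15
Wildcard: 0.0.0.15


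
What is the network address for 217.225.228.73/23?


IP:   11011001.11100001.11100100.01001001
Mask: 11111111.11111111.11111110.00000000
AND operation:
Net:  11011001.11100001.11100100.00000000
Network: 217.225.228.0/23


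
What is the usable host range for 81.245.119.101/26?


Network: 81.245.119.64
Broadcast: 81.245.119.127
First usable = network + 1
Last usable = broadcast - 1
Range: 81.245.119.65 to 81.245.119.126


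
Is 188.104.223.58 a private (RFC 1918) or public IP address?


RFC 1918 private ranges:
  10.0.0.0/8 (10.0.0.0 - 10.255.255.255)
  172.16.0.0/12 (172.16.0.0 - 172.31.255.255)
  192.168.0.0/16 (192.168.0.0 - 192.168.255.255)
Public (not in any RFC 1918 range)


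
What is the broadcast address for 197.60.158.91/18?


Network: 197.60.128.0/18
Host bits = 14
Set all host bits to 1:
Broadcast: 197.60.191.255


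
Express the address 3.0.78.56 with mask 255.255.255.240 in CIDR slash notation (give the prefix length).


Binary: 11111111.11111111.11111111.11110000
Count leading 1s
Prefix: /28


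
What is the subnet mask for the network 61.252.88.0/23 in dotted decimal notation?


/23 means 23 network bits, 9 host bits
Binary: 11111111111111111111111000000000
Mask: 255.255.254.0


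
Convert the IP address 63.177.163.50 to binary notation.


63 = 00111111
177 = 10110001
163 = 10100011
50 = 00110010
Binary: 00111111.10110001.10100011.00110010


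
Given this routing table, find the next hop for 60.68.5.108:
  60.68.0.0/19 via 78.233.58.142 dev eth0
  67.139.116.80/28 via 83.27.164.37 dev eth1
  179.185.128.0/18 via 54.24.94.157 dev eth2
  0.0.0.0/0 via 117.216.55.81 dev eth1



Longest prefix match for 60.68.5.108:
  /19 60.68.0.0: MATCH
  /28 67.139.116.80: no
  /18 179.185.128.0: no
  /0 0.0.0.0: MATCH
Selected: next-hop 78.233.58.142 via eth0 (matched /19)


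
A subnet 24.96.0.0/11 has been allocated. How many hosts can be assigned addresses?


Host bits = 32 - 11 = 21
Total addresses = 2^21 = 2097152
Usable = total - 2 (network and broadcast)
Usable hosts: 2097150


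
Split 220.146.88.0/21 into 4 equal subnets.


New prefix = 21 + 2 = 23
Each subnet has 512 addresses
  220.146.88.0/23
  220.146.90.0/23
  220.146.92.0/23
  220.146.94.0/23
Subnets: 220.146.88.0/23, 220.146.90.0/23, 220.146.92.0/23, 220.146.94.0/23


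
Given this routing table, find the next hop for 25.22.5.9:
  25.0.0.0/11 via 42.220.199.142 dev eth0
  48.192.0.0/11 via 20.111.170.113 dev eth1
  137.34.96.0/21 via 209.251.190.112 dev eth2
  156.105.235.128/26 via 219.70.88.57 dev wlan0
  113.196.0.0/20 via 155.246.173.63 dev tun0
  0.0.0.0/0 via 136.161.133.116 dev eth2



Longest prefix match for 25.22.5.9:
  /11 25.0.0.0: MATCH
  /11 48.192.0.0: no
  /21 137.34.96.0: no
  /26 156.105.235.128: no
  /20 113.196.0.0: no
  /0 0.0.0.0: MATCH
Selected: next-hop 42.220.199.142 via eth0 (matched /11)


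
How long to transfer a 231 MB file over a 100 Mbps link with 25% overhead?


Effective throughput = 100 * (1 - 25/100) = 75 Mbps
File size in Mb = 231 * 8 = 1848 Mb
Time = 1848 / 75
Time = 24.64 seconds


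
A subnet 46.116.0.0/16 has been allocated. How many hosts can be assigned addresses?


Host bits = 32 - 16 = 16
Total addresses = 2^16 = 65536
Usable = total - 2 (network and broadcast)
Usable hosts: 65534


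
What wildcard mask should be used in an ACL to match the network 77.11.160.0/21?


Subnet mask: 255.255.248.0
Wildcard = 255.255.255.255 - subnet mask
255 - 255 = 0
255 - 255 = 0
255 - 248 = 7
255 - 0 = 255
Wildcard: 0.0.7.255


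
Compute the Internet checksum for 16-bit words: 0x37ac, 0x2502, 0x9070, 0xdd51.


Sum all words (with carry folding):
+ 0x37ac = 0x37ac
+ 0x2502 = 0x5cae
+ 0x9070 = 0xed1e
+ 0xdd51 = 0xca70
One's complement: ~0xca70
Checksum = 0x358f


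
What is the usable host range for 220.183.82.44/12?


Network: 220.176.0.0
Broadcast: 220.191.255.255
First usable = network + 1
Last usable = broadcast - 1
Range: 220.176.0.1 to 220.191.255.254


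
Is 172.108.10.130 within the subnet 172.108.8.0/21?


Subnet network: 172.108.8.0
Test IP AND mask: 172.108.8.0
Yes, 172.108.10.130 is in 172.108.8.0/21


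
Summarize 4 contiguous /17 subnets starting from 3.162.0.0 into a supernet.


Original prefix: /17
Number of subnets: 4 = 2^2
New prefix = 17 - 2 = 15
Supernet: 3.162.0.0/15


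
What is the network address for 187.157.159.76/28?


IP:   10111011.10011101.10011111.01001100
Mask: 11111111.11111111.11111111.11110000
AND operation:
Net:  10111011.10011101.10011111.01000000
Network: 187.157.159.64/28


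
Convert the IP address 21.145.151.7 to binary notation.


21 = 00010101
145 = 10010001
151 = 10010111
7 = 00000111
Binary: 00010101.10010001.10010111.00000111


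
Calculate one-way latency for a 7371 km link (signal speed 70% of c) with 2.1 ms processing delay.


Speed = 0.7 * 3e5 km/s = 210000 km/s
Propagation delay = 7371 / 210000 = 0.0351 s = 35.1 ms
Processing delay = 2.1 ms
Total one-way latency = 37.2 ms


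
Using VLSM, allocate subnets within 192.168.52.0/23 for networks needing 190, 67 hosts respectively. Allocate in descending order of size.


190 hosts -> /24 (254 usable): 192.168.52.0/24
67 hosts -> /25 (126 usable): 192.168.53.0/25
Allocation: 192.168.52.0/24 (190 hosts, 254 usable); 192.168.53.0/25 (67 hosts, 126 usable)


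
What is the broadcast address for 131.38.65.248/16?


Network: 131.38.0.0/16
Host bits = 16
Set all host bits to 1:
Broadcast: 131.38.255.255


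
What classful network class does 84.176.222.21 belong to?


First octet: 84
Binary: 01010100
0xxxxxxx -> Class A (1-126)
Class A, default mask 255.0.0.0 (/8)


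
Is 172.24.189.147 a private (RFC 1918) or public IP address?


RFC 1918 private ranges:
  10.0.0.0/8 (10.0.0.0 - 10.255.255.255)
  172.16.0.0/12 (172.16.0.0 - 172.31.255.255)
  192.168.0.0/16 (192.168.0.0 - 192.168.255.255)
Private (in 172.16.0.0/12)


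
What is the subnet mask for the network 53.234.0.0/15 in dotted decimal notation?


/15 means 15 network bits, 17 host bits
Binary: 11111111111111100000000000000000
Mask: 255.254.0.0


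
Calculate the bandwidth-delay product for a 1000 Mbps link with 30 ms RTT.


BDP = bandwidth * RTT
= 1000 Mbps * 30 ms
= 1000 * 1e6 * 30 / 1000 bits
= 30000000 bits
= 3750000 bytes
= 3662.1094 KB
BDP = 30000000 bits (3750000 bytes)


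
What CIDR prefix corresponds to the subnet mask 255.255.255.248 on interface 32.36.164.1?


Binary: 11111111.11111111.11111111.11111000
Count leading 1s
Prefix: /29


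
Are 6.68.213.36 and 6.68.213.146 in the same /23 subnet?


Mask: 255.255.254.0
6.68.213.36 AND mask = 6.68.212.0
6.68.213.146 AND mask = 6.68.212.0
Yes, same subnet (6.68.212.0)


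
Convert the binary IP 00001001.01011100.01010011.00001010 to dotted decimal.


00001001 = 9
01011100 = 92
01010011 = 83
00001010 = 10
IP: 9.92.83.10


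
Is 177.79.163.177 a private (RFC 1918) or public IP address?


RFC 1918 private ranges:
  10.0.0.0/8 (10.0.0.0 - 10.255.255.255)
  172.16.0.0/12 (172.16.0.0 - 172.31.255.255)
  192.168.0.0/16 (192.168.0.0 - 192.168.255.255)
Public (not in any RFC 1918 range)


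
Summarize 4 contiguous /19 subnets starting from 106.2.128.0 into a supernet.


Original prefix: /19
Number of subnets: 4 = 2^2
New prefix = 19 - 2 = 17
Supernet: 106.2.128.0/17


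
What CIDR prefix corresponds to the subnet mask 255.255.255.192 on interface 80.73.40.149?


Binary: 11111111.11111111.11111111.11000000
Count leading 1s
Prefix: /26


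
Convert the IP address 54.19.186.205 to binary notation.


54 = 00110110
19 = 00010011
186 = 10111010
205 = 11001101
Binary: 00110110.00010011.10111010.11001101


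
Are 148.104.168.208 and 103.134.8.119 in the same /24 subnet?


Mask: 255.255.255.0
148.104.168.208 AND mask = 148.104.168.0
103.134.8.119 AND mask = 103.134.8.0
No, different subnets (148.104.168.0 vs 103.134.8.0)


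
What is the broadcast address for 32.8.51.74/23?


Network: 32.8.50.0/23
Host bits = 9
Set all host bits to 1:
Broadcast: 32.8.51.255


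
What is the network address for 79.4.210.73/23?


IP:   01001111.00000100.11010010.01001001
Mask: 11111111.11111111.11111110.00000000
AND operation:
Net:  01001111.00000100.11010010.00000000
Network: 79.4.210.0/23


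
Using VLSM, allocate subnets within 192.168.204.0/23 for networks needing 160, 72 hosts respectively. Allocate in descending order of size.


160 hosts -> /24 (254 usable): 192.168.204.0/24
72 hosts -> /25 (126 usable): 192.168.205.0/25
Allocation: 192.168.204.0/24 (160 hosts, 254 usable); 192.168.205.0/25 (72 hosts, 126 usable)
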